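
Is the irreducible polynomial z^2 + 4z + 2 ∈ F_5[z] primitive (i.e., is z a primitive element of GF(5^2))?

Yes

Write f(z) = z^2 + 4z + 2.
|GF(5^2)^×| = 5^2 − 1 = 24. Prime factorization: 24 = 2^3·3.
f is primitive ⇔ z has order 24 in GF(5)[z]/(f), i.e. z^(24/q) ≠ 1 for each prime q | 24.
z^(12) mod f = 4.
z^(8) mod f = 2z + 1.
None equal 1, so z has full order 24; f is primitive.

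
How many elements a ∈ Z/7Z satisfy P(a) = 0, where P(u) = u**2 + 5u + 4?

Evaluate at each of the 7 elements of Z/7Z:
P(0) = 4; P(1) = 3; P(2) = 4; P(3) = 0 → root; P(4) = 5; P(5) = 5; P(6) = 0 → root.
Roots: {3, 6}.

2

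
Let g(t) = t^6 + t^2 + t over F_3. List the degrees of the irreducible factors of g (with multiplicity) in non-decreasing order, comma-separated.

1, 1, 1, 3

Roots in F_3: g(0) = 0 → root; g(1) = 0 → root; g(2) = 1.
Linear factors from roots: (t), (t + 2).
Complete factorization: g(t) = (t)·(t + 2)^2·(t^3 + 2t^2 + 1).
Factor degrees with multiplicity: 1 + 1 + 1 + 3 = 6.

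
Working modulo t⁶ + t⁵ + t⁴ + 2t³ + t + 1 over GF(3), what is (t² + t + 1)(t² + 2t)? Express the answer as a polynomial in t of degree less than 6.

t^4 + 2t

Multiply in GF(3)[t]: (t² + t + 1)·(t² + 2t) = t⁴ + 2t.
Reduced: t⁴ + 2t.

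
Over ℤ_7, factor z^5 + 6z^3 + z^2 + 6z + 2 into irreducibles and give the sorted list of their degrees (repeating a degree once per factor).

1, 1, 3

Write f(z) = z^5 + 6z^3 + z^2 + 6z + 2.
Linear factors from roots: (z + 5), (z + 4).
Complete factorization: f(z) = (z + 4)·(z + 5)·(z^3 + 5z^2 + 4z + 5).
Factor degrees with multiplicity: 1 + 1 + 3 = 5.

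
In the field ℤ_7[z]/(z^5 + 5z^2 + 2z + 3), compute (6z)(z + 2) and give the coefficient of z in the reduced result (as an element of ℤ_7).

5

Multiply in ℤ_7[z]: (6z)·(z + 2) = 6z^2 + 5z.
Reduced: 6z^2 + 5z.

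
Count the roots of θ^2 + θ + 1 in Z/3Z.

1

Write h(θ) = θ^2 + θ + 1.
Evaluate at each of the 3 elements of Z/3Z:
h(0) = 1; h(1) = 0 → root; h(2) = 1.
Roots: {1}.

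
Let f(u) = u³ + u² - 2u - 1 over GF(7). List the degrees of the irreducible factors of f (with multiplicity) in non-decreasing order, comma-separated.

Linear factors from roots: (u - 2).
Complete factorization: f(u) = (u - 2)^3.
Factor degrees with multiplicity: 1 + 1 + 1 = 3.

1, 1, 1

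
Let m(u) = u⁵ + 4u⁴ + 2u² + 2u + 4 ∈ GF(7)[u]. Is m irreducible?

Check for roots in GF(7): m(0) = 4; m(1) = 6; m(2) = 0 → root; m(3) = 0 → root; m(4) = 6; m(5) = 5; m(6) = 0 → root.
m(2) = 0, so (u − 2) divides m(u); m is reducible.

No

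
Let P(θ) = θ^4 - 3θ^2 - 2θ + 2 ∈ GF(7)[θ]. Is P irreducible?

Yes

Check for roots in GF(7): P(0) = 2; P(1) = 5; P(2) = 2; P(3) = 1; P(4) = 6; P(5) = 3; P(6) = 2.
No roots, so no linear factors.
Degree-2 irreducible divisors: test the 21 monic irreducibles of degree 2 over GF(7).
None of them divide P (all give nonzero remainder).
No irreducible factor of degree ≤ 2 exists, so P is irreducible over GF(7).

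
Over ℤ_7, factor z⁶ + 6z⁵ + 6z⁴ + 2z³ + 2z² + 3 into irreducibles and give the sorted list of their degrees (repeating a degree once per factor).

6

Write f(z) = z⁶ + 6z⁵ + 6z⁴ + 2z³ + 2z² + 3.
Complete factorization: f(z) = (z⁶ + 6z⁵ + 6z⁴ + 2z³ + 2z² + 3).
Factor degrees with multiplicity: 6 = 6.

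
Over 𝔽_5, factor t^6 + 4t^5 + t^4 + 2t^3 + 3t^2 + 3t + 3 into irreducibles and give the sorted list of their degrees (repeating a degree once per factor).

1, 1, 4

Write h(t) = t^6 + 4t^5 + t^4 + 2t^3 + 3t^2 + 3t + 3.
Roots in 𝔽_5: h(0) = 3; h(1) = 2; h(2) = 0 → root; h(3) = 0 → root; h(4) = 4.
Linear factors from roots: (t + 3), (t + 2).
Complete factorization: h(t) = (t + 2)·(t + 3)·(t^4 + 4t^3 + 3t + 3).
Factor degrees with multiplicity: 1 + 1 + 4 = 6.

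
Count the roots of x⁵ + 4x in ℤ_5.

Write h(x) = x⁵ + 4x.
Evaluate at each of the 5 elements of ℤ_5:
h(0) = 0 → root; h(1) = 0 → root; h(2) = 0 → root; h(3) = 0 → root; h(4) = 0 → root.
Roots: {0, 1, 2, 3, 4}.

5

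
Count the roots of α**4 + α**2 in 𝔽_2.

2

Write h(α) = α**4 + α**2.
Evaluate at each of the 2 elements of 𝔽_2:
h(0) = 0 → root; h(1) = 0 → root.
Roots: {0, 1}.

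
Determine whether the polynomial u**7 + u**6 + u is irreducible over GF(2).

Write g(u) = u**7 + u**6 + u.
Check for roots in GF(2): g(0) = 0 → root; g(1) = 1.
g(0) = 0, so (u) divides g(u); g is reducible.

No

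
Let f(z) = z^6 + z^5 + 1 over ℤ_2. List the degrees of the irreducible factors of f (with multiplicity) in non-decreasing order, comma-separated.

Roots in ℤ_2: f(0) = 1; f(1) = 1.
Complete factorization: f(z) = (z^6 + z^5 + 1).
Factor degrees with multiplicity: 6 = 6.

6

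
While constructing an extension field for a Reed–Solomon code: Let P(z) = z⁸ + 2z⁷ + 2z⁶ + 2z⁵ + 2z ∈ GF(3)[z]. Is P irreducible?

Check for roots in GF(3): P(0) = 0 → root; P(1) = 0 → root; P(2) = 0 → root.
P(0) = 0, so (z) divides P(z); P is reducible.

No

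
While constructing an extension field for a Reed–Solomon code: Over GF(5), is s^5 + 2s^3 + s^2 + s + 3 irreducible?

Write P(s) = s^5 + 2s^3 + s^2 + s + 3.
Check for roots in GF(5): P(0) = 3; P(1) = 3; P(2) = 2; P(3) = 2; P(4) = 0 → root.
P(4) = 0, so (s − 4) divides P(s); P is reducible.

No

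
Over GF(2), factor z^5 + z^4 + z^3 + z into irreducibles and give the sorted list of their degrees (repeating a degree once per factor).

Write f(z) = z^5 + z^4 + z^3 + z.
Roots in GF(2): f(0) = 0 → root; f(1) = 0 → root.
Linear factors from roots: (z), (z + 1).
Complete factorization: f(z) = (z)·(z + 1)·(z^3 + z + 1).
Factor degrees with multiplicity: 1 + 1 + 3 = 5.

1, 1, 3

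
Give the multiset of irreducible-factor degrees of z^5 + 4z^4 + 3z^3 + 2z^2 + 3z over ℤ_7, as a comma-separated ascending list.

Write h(z) = z^5 + 4z^4 + 3z^3 + 2z^2 + 3z.
Linear factors from roots: (z).
Complete factorization: h(z) = (z)·(z^2 + 4)·(z^2 + 4z + 6).
Factor degrees with multiplicity: 1 + 2 + 2 = 5.

1, 2, 2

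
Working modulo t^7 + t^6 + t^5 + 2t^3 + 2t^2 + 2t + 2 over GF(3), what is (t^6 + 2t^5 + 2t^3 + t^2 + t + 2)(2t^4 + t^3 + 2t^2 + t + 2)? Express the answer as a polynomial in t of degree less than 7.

Multiply in GF(3)[t]: (t^6 + 2t^5 + 2t^3 + t^2 + t + 2)·(2t^4 + t^3 + 2t^2 + t + 2) = 2t^10 + 2t^9 + t^8 + 2t^6 + 2t^5 + t^2 + t + 1.
Reduce using t^7 ≡ 2t^6 + 2t^5 + t^3 + t^2 + t + 1 (mod t^7 + t^6 + t^5 + 2t^3 + 2t^2 + 2t + 2).
Reduced: t^6 + t^4 + 2t^3 + t^2 + t + 2.

t^6 + t^4 + 2t^3 + t^2 + t + 2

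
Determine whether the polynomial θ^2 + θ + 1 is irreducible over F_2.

Yes

Write P(θ) = θ^2 + θ + 1.
Check for roots in F_2: P(0) = 1; P(1) = 1.
No roots. A degree-2 polynomial over a field with no linear factor is irreducible.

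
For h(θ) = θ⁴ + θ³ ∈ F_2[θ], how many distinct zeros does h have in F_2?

Evaluate at each of the 2 elements of F_2:
h(0) = 0 → root; h(1) = 0 → root.
Roots: {0, 1}.

2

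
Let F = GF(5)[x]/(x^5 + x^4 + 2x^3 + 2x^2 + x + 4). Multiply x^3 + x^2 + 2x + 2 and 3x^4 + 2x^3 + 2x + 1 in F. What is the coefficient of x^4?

2

Multiply in GF(5)[x]: (x^3 + x^2 + 2x + 2)·(3x^4 + 2x^3 + 2x + 1) = 3x^7 + 3x^5 + 2x^4 + 2x^3 + x + 2.
Reduce using x^5 ≡ 4x^4 + 3x^3 + 3x^2 + 4x + 1 (mod x^5 + x^4 + 2x^3 + 2x^2 + x + 4).
Reduced: 2x^4 + x^2 + 3x + 2.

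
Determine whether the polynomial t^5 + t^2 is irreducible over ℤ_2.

Write P(t) = t^5 + t^2.
Check for roots in ℤ_2: P(0) = 0 → root; P(1) = 0 → root.
P(0) = 0, so (t) divides P(t); P is reducible.

No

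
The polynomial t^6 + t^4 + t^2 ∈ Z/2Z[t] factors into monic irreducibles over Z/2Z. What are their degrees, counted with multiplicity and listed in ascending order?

Write f(t) = t^6 + t^4 + t^2.
Roots in Z/2Z: f(0) = 0 → root; f(1) = 1.
Linear factors from roots: (t).
Complete factorization: f(t) = (t)^2·(t^2 + t + 1)^2.
Factor degrees with multiplicity: 1 + 1 + 2 + 2 = 6.

1, 1, 2, 2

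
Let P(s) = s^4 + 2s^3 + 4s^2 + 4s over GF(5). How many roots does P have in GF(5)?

Evaluate at each of the 5 elements of GF(5):
P(0) = 0 → root; P(1) = 1; P(2) = 1; P(3) = 3; P(4) = 4.
Roots: {0}.

1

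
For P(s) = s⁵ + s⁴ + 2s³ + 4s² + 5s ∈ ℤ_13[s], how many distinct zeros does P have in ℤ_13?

5

Evaluate at each of the 13 elements of ℤ_13:
P(0) = 0 → root; P(1) = 0 → root; P(2) = 12; P(3) = 0 → root; P(4) = 10; P(5) = 4; P(6) = 6; P(7) = 1; P(8) = 3; P(9) = 6; P(10) = 0 → root; P(11) = 0 → root; P(12) = 10.
Roots: {0, 1, 3, 10, 11}.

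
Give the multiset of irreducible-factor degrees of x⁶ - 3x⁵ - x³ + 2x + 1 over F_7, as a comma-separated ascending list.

Write g(x) = x⁶ - 3x⁵ - x³ + 2x + 1.
Linear factors from roots: (x - 1), (x - 2).
Complete factorization: g(x) = (x - 2)·(x - 1)·(x² + 1)·(x² - 3).
Factor degrees with multiplicity: 1 + 1 + 2 + 2 = 6.

1, 1, 2, 2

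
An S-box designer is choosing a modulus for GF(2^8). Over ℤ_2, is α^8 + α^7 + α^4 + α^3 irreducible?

Write f(α) = α^8 + α^7 + α^4 + α^3.
Check for roots in ℤ_2: f(0) = 0 → root; f(1) = 0 → root.
f(0) = 0, so (α) divides f(α); f is reducible.

No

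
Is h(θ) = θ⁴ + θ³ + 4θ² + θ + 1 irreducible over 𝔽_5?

Check for roots in 𝔽_5: h(0) = 1; h(1) = 3; h(2) = 3; h(3) = 3; h(4) = 4.
No roots, so no linear factors.
Degree-2 irreducible divisors: test the 10 monic irreducibles of degree 2 over GF(5).
None of them divide h (all give nonzero remainder).
No irreducible factor of degree ≤ 2 exists, so h is irreducible over GF(5).

Yes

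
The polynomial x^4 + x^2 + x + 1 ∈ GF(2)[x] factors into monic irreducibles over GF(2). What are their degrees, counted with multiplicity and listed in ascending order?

Write h(x) = x^4 + x^2 + x + 1.
Roots in GF(2): h(0) = 1; h(1) = 0 → root.
Linear factors from roots: (x + 1).
Complete factorization: h(x) = (x + 1)·(x^3 + x^2 + 1).
Factor degrees with multiplicity: 1 + 3 = 4.

1, 3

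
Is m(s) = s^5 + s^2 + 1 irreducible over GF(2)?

Check for roots in GF(2): m(0) = 1; m(1) = 1.
No roots, so no linear factors.
Monic irreducibles of degree 2 over GF(2): s^2 + s + 1.
None of them divide m (all give nonzero remainder).
No irreducible factor of degree ≤ 2 exists, so m is irreducible over GF(2).

Yes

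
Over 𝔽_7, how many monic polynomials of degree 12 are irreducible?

Gauss's count: N_{7}(12) = (1/12) Σ_{d|12} μ(12/d)·7^d.
Divisors of 12: 1, 2, 3, 4, 6, 12; μ(12/d) for each: 0, 1, 0, -1, -1, 1.
Σ = 7^2 − 7^4 − 7^6 + 7^12 = 13841167200.
N = 13841167200/12 = 1153430600.

1153430600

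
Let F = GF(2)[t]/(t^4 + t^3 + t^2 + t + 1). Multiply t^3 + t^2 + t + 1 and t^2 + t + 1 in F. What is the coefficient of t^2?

1

Multiply in GF(2)[t]: (t^3 + t^2 + t + 1)·(t^2 + t + 1) = t^5 + t^3 + t^2 + 1.
Reduce using t^4 ≡ t^3 + t^2 + t + 1 (mod t^4 + t^3 + t^2 + t + 1).
Reduced: t^3 + t^2.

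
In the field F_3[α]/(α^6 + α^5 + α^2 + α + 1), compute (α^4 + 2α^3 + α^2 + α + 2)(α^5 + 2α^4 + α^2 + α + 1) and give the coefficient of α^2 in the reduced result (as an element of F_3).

0

Multiply in F_3[α]: (α^4 + 2α^3 + α^2 + α + 2)·(α^5 + 2α^4 + α^2 + α + 1) = α^9 + α^8 + 2α^7 + α^6 + α^5 + 2α^4 + α^3 + α^2 + 2.
Reduce using α^6 ≡ 2α^5 + 2α^2 + 2α + 2 (mod α^6 + α^5 + α^2 + α + 1).
Reduced: α^5 + α^4 + α^3 + 2α.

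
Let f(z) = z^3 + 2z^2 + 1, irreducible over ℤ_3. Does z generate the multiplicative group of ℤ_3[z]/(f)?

Yes

|GF(3^3)^×| = 3^3 − 1 = 26. Prime factorization: 26 = 2·13.
f is primitive ⇔ z has order 26 in GF(3)[z]/(f), i.e. z^(26/q) ≠ 1 for each prime q | 26.
z^(13) mod f = 2.
z^(2) mod f = z^2.
None equal 1, so z has full order 26; f is primitive.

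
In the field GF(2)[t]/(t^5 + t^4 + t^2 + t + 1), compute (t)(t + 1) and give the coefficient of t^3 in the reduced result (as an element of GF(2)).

Multiply in GF(2)[t]: (t)·(t + 1) = t^2 + t.
Reduced: t^2 + t.

0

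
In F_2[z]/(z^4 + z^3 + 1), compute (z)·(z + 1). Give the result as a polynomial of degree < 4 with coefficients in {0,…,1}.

z^2 + z

Multiply in F_2[z]: (z)·(z + 1) = z^2 + z.
Reduced: z^2 + z.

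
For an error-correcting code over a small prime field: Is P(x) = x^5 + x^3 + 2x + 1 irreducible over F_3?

Check for roots in F_3: P(0) = 1; P(1) = 2; P(2) = 0 → root.
P(2) = 0, so (x − 2) divides P(x); P is reducible.

No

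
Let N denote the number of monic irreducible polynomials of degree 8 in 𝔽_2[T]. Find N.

30

Gauss's count: N_{2}(8) = (1/8) Σ_{d|8} μ(8/d)·2^d.
Divisors of 8: 1, 2, 4, 8; μ(8/d) for each: 0, 0, -1, 1.
Σ = − 2^4 + 2^8 = 240.
N = 240/8 = 30.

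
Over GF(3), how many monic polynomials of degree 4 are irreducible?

18

The number of monic irreducibles of degree 4 over GF(3) is (1/4)·Σ_{d∣4} μ(4/d) 3^d.
Divisors of 4: 1, 2, 4; μ(4/d) for each: 0, -1, 1.
Σ = − 3^2 + 3^4 = 72.
N = 72/4 = 18.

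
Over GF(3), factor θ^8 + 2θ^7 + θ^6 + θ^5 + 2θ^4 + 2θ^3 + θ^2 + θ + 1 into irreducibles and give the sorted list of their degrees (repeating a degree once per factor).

Write g(θ) = θ^8 + 2θ^7 + θ^6 + θ^5 + 2θ^4 + 2θ^3 + θ^2 + θ + 1.
Roots in GF(3): g(0) = 1; g(1) = 0 → root; g(2) = 0 → root.
Linear factors from roots: (θ + 2), (θ + 1).
Complete factorization: g(θ) = (θ + 1)·(θ + 2)·(θ^2 + θ + 2)·(θ^2 + 2θ + 2)^2.
Factor degrees with multiplicity: 1 + 1 + 2 + 2 + 2 = 8.

1, 1, 2, 2, 2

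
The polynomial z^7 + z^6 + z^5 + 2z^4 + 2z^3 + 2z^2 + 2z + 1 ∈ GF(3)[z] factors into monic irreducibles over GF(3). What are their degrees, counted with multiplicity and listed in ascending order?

Write g(z) = z^7 + z^6 + z^5 + 2z^4 + 2z^3 + 2z^2 + 2z + 1.
Roots in GF(3): g(0) = 1; g(1) = 0 → root; g(2) = 0 → root.
Linear factors from roots: (z + 2), (z + 1).
Complete factorization: g(z) = (z + 1)·(z + 2)·(z^2 + 1)·(z^3 + z^2 + z + 2).
Factor degrees with multiplicity: 1 + 1 + 2 + 3 = 7.

1, 1, 2, 3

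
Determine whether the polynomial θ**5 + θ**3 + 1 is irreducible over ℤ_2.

Yes

Write P(θ) = θ**5 + θ**3 + 1.
Check for roots in ℤ_2: P(0) = 1; P(1) = 1.
No roots, so no linear factors.
Monic irreducibles of degree 2 over GF(2): θ**2 + θ + 1.
None of them divide P (all give nonzero remainder).
No irreducible factor of degree ≤ 2 exists, so P is irreducible over GF(2).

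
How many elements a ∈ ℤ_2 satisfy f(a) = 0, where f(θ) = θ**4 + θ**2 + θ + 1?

1

Evaluate at each of the 2 elements of ℤ_2:
f(0) = 1; f(1) = 0 → root.
Roots: {1}.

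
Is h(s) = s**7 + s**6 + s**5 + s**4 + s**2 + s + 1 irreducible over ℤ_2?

Check for roots in ℤ_2: h(0) = 1; h(1) = 1.
No roots, so no linear factors.
Monic irreducibles of degree 2 over GF(2): s**2 + s + 1.
None of them divide h (all give nonzero remainder).
Monic irreducibles of degree 3 over GF(2): s**3 + s + 1, s**3 + s**2 + 1.
None of them divide h (all give nonzero remainder).
No irreducible factor of degree ≤ 3 exists, so h is irreducible over GF(2).

Yes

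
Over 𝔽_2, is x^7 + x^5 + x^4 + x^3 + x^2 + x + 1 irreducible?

Write h(x) = x^7 + x^5 + x^4 + x^3 + x^2 + x + 1.
Check for roots in 𝔽_2: h(0) = 1; h(1) = 1.
No roots, so no linear factors.
Monic irreducibles of degree 2 over GF(2): x^2 + x + 1.
None of them divide h (all give nonzero remainder).
Monic irreducibles of degree 3 over GF(2): x^3 + x + 1, x^3 + x^2 + 1.
None of them divide h (all give nonzero remainder).
No irreducible factor of degree ≤ 3 exists, so h is irreducible over GF(2).

Yes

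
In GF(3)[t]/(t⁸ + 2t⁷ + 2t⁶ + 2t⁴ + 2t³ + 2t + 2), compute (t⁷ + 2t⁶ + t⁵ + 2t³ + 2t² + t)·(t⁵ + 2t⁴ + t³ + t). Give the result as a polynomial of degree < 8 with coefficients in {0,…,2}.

Multiply in GF(3)[t]: (t⁷ + 2t⁶ + t⁵ + 2t³ + 2t² + t)·(t⁵ + 2t⁴ + t³ + t) = t¹² + t¹¹ + t⁹ + t⁸ + 2t⁷ + 2t⁶ + t⁵ + 2t³ + t².
Reduce using t⁸ ≡ t⁷ + t⁶ + t⁴ + t³ + t + 1 (mod t⁸ + 2t⁷ + 2t⁶ + 2t⁴ + 2t³ + 2t + 2).
Reduced: t⁷ + 2t⁵ + 2t⁴ + t² + 2t + 2.

t^7 + 2t^5 + 2t^4 + t^2 + 2t + 2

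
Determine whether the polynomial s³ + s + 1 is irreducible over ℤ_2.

Write g(s) = s³ + s + 1.
Check for roots in ℤ_2: g(0) = 1; g(1) = 1.
No roots. A degree-3 polynomial over a field with no linear factor is irreducible.

Yes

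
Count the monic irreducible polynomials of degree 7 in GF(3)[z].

312

Gauss's count: N_{3}(7) = (1/7) Σ_{d|7} μ(7/d)·3^d.
Divisors of 7: 1, 7; μ(7/d) for each: -1, 1.
Σ = − 3^1 + 3^7 = 2184.
N = 2184/7 = 312.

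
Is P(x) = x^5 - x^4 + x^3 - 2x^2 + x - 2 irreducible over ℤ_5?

Check for roots in ℤ_5: P(0) = 3; P(1) = 3; P(2) = 1; P(3) = 2; P(4) = 2.
No roots, so no linear factors.
Degree-2 irreducible divisors: test the 10 monic irreducibles of degree 2 over GF(5).
None of them divide P (all give nonzero remainder).
No irreducible factor of degree ≤ 2 exists, so P is irreducible over GF(5).

Yes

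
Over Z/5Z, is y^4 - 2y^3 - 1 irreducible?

Write f(y) = y^4 - 2y^3 - 1.
Check for roots in Z/5Z: f(0) = 4; f(1) = 3; f(2) = 4; f(3) = 1; f(4) = 2.
No roots, so no linear factors.
Degree-2 irreducible divisors: test the 10 monic irreducibles of degree 2 over GF(5).
None of them divide f (all give nonzero remainder).
No irreducible factor of degree ≤ 2 exists, so f is irreducible over GF(5).

Yes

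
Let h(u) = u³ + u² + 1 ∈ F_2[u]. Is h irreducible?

Yes

Check for roots in F_2: h(0) = 1; h(1) = 1.
No roots. A degree-3 polynomial over a field with no linear factor is irreducible.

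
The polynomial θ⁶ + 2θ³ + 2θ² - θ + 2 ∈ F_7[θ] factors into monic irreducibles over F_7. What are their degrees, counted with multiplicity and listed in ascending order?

2, 2, 2

Write f(θ) = θ⁶ + 2θ³ + 2θ² - θ + 2.
Complete factorization: f(θ) = (θ² + θ - 1)·(θ² + 2θ + 2)·(θ² - 3θ - 1).
Factor degrees with multiplicity: 2 + 2 + 2 = 6.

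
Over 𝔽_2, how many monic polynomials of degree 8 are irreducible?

30

By the necklace-counting formula, N_2(8) = (1/8) Σ_{d|8} μ(8/d)·2^d.
Divisors of 8: 1, 2, 4, 8; μ(8/d) for each: 0, 0, -1, 1.
Σ = − 2^4 + 2^8 = 240.
N = 240/8 = 30.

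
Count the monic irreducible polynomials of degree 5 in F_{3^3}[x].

The number of monic irreducibles of degree 5 over GF(27) is (1/5)·Σ_{d∣5} μ(5/d) 27^d.
Divisors of 5: 1, 5; μ(5/d) for each: -1, 1.
Σ = − 27^1 + 27^5 = 14348880.
N = 14348880/5 = 2869776.

2869776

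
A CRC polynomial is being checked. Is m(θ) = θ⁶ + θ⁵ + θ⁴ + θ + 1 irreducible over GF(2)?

Yes

Check for roots in GF(2): m(0) = 1; m(1) = 1.
No roots, so no linear factors.
Monic irreducibles of degree 2 over GF(2): θ² + θ + 1.
None of them divide m (all give nonzero remainder).
Monic irreducibles of degree 3 over GF(2): θ³ + θ + 1, θ³ + θ² + 1.
None of them divide m (all give nonzero remainder).
No irreducible factor of degree ≤ 3 exists, so m is irreducible over GF(2).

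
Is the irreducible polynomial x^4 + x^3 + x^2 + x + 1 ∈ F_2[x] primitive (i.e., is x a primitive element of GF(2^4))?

Write f(x) = x^4 + x^3 + x^2 + x + 1.
|GF(2^4)^×| = 2^4 − 1 = 15. Prime factorization: 15 = 3·5.
f is primitive ⇔ x has order 15 in GF(2)[x]/(f), i.e. x^(15/q) ≠ 1 for each prime q | 15.
x^(5) mod f = 1
x^(3) mod f = x^3.
Since x^(5) = 1, the order of x divides 5 < 15; not primitive.

No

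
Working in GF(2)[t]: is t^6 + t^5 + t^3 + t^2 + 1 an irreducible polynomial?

Write m(t) = t^6 + t^5 + t^3 + t^2 + 1.
Check for roots in GF(2): m(0) = 1; m(1) = 1.
No roots, so no linear factors.
Monic irreducibles of degree 2 over GF(2): t^2 + t + 1.
None of them divide m (all give nonzero remainder).
Monic irreducibles of degree 3 over GF(2): t^3 + t + 1, t^3 + t^2 + 1.
None of them divide m (all give nonzero remainder).
No irreducible factor of degree ≤ 3 exists, so m is irreducible over GF(2).

Yes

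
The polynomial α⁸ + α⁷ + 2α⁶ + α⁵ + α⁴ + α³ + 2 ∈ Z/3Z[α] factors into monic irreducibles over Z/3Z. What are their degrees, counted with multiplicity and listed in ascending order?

1, 1, 1, 1, 1, 1, 2

Write h(α) = α⁸ + α⁷ + 2α⁶ + α⁵ + α⁴ + α³ + 2.
Roots in Z/3Z: h(0) = 2; h(1) = 0 → root; h(2) = 0 → root.
Linear factors from roots: (α + 2), (α + 1).
Complete factorization: h(α) = (α + 2)^2·(α + 1)^4·(α² + 2α + 2).
Factor degrees with multiplicity: 1 + 1 + 1 + 1 + 1 + 1 + 2 = 8.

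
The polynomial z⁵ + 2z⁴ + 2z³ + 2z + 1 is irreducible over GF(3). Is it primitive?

Write f(z) = z⁵ + 2z⁴ + 2z³ + 2z + 1.
|GF(3^5)^×| = 3^5 − 1 = 242. Prime factorization: 242 = 2·11^2.
f is primitive ⇔ z has order 242 in GF(3)[z]/(f), i.e. z^(242/q) ≠ 1 for each prime q | 242.
z^(121) mod f = 2.
z^(22) mod f = z⁴ + z.
None equal 1, so z has full order 242; f is primitive.

Yes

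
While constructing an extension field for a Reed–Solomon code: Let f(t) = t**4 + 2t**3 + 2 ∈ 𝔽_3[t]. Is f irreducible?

Yes

Check for roots in 𝔽_3: f(0) = 2; f(1) = 2; f(2) = 1.
No roots, so no linear factors.
Monic irreducibles of degree 2 over GF(3): t**2 + 1, t**2 + t + 2, t**2 + 2t + 2.
None of them divide f (all give nonzero remainder).
No irreducible factor of degree ≤ 2 exists, so f is irreducible over GF(3).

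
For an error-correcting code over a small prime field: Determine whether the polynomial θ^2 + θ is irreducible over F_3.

Write P(θ) = θ^2 + θ.
Check for roots in F_3: P(0) = 0 → root; P(1) = 2; P(2) = 0 → root.
P(0) = 0, so (θ) divides P(θ); P is reducible.

No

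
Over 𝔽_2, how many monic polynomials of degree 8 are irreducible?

The number of monic irreducibles of degree 8 over GF(2) is (1/8)·Σ_{d∣8} μ(8/d) 2^d.
Divisors of 8: 1, 2, 4, 8; μ(8/d) for each: 0, 0, -1, 1.
Σ = − 2^4 + 2^8 = 240.
N = 240/8 = 30.

30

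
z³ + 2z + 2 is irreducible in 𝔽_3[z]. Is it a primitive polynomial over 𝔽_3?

Write f(z) = z³ + 2z + 2.
|GF(3^3)^×| = 3^3 − 1 = 26. Prime factorization: 26 = 2·13.
f is primitive ⇔ z has order 26 in GF(3)[z]/(f), i.e. z^(26/q) ≠ 1 for each prime q | 26.
z^(13) mod f = 1
z^(2) mod f = z².
Since z^(13) = 1, the order of z divides 13 < 26; not primitive.

No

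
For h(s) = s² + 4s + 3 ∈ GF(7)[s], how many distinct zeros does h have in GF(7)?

2

Evaluate at each of the 7 elements of GF(7):
h(0) = 3; h(1) = 1; h(2) = 1; h(3) = 3; h(4) = 0 → root; h(5) = 6; h(6) = 0 → root.
Roots: {4, 6}.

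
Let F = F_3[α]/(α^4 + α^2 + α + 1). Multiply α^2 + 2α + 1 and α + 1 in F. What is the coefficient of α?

0

Multiply in F_3[α]: (α^2 + 2α + 1)·(α + 1) = α^3 + 1.
Reduced: α^3 + 1.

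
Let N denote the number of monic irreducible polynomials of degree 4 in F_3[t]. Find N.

18

x^(3^4) − x is the product of all monic irreducibles of degree dividing 4; Möbius inversion gives N = (1/4) Σ μ(4/d)·3^d.
Divisors of 4: 1, 2, 4; μ(4/d) for each: 0, -1, 1.
Σ = − 3^2 + 3^4 = 72.
N = 72/4 = 18.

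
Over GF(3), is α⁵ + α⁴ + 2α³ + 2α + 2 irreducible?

Write h(α) = α⁵ + α⁴ + 2α³ + 2α + 2.
Check for roots in GF(3): h(0) = 2; h(1) = 2; h(2) = 1.
No roots, so no linear factors.
Monic irreducibles of degree 2 over GF(3): α² + 1, α² + α + 2, α² + 2α + 2.
None of them divide h (all give nonzero remainder).
No irreducible factor of degree ≤ 2 exists, so h is irreducible over GF(3).

Yes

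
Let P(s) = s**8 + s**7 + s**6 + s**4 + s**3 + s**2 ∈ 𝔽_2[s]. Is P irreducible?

Check for roots in 𝔽_2: P(0) = 0 → root; P(1) = 0 → root.
P(0) = 0, so (s) divides P(s); P is reducible.

No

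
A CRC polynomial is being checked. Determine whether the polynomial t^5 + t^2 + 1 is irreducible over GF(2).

Write g(t) = t^5 + t^2 + 1.
Check for roots in GF(2): g(0) = 1; g(1) = 1.
No roots, so no linear factors.
Monic irreducibles of degree 2 over GF(2): t^2 + t + 1.
None of them divide g (all give nonzero remainder).
No irreducible factor of degree ≤ 2 exists, so g is irreducible over GF(2).

Yes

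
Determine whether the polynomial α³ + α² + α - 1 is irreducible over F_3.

Yes

Write h(α) = α³ + α² + α - 1.
Check for roots in F_3: h(0) = 2; h(1) = 2; h(2) = 1.
No roots. A degree-3 polynomial over a field with no linear factor is irreducible.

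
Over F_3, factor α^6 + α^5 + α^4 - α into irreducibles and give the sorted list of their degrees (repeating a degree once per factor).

Write g(α) = α^6 + α^5 + α^4 - α.
Roots in F_3: g(0) = 0 → root; g(1) = 2; g(2) = 2.
Linear factors from roots: (α).
Complete factorization: g(α) = (α)·(α^2 + 1)·(α^3 + α^2 - 1).
Factor degrees with multiplicity: 1 + 2 + 3 = 6.

1, 2, 3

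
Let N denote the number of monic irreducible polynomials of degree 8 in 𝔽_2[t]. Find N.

30

x^(2^8) − x is the product of all monic irreducibles of degree dividing 8; Möbius inversion gives N = (1/8) Σ μ(8/d)·2^d.
Divisors of 8: 1, 2, 4, 8; μ(8/d) for each: 0, 0, -1, 1.
Σ = − 2^4 + 2^8 = 240.
N = 240/8 = 30.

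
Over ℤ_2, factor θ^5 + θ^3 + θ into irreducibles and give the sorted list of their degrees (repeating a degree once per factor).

Write h(θ) = θ^5 + θ^3 + θ.
Roots in ℤ_2: h(0) = 0 → root; h(1) = 1.
Linear factors from roots: (θ).
Complete factorization: h(θ) = (θ)·(θ^2 + θ + 1)^2.
Factor degrees with multiplicity: 1 + 2 + 2 = 5.

1, 2, 2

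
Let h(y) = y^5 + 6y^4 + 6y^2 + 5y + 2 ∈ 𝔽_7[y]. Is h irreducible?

Yes

Check for roots in 𝔽_7: h(0) = 2; h(1) = 6; h(2) = 3; h(3) = 2; h(4) = 4; h(5) = 3; h(6) = 1.
No roots, so no linear factors.
Degree-2 irreducible divisors: test the 21 monic irreducibles of degree 2 over GF(7).
None of them divide h (all give nonzero remainder).
No irreducible factor of degree ≤ 2 exists, so h is irreducible over GF(7).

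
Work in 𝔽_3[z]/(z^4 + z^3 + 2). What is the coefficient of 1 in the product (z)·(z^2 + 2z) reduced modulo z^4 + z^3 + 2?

Multiply in 𝔽_3[z]: (z)·(z^2 + 2z) = z^3 + 2z^2.
Reduced: z^3 + 2z^2.

0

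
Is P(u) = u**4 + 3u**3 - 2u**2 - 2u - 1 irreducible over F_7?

Check for roots in F_7: P(0) = 6; P(1) = 6; P(2) = 6; P(3) = 4; P(4) = 1; P(5) = 1; P(6) = 4.
No roots, so no linear factors.
Degree-2 irreducible divisors: test the 21 monic irreducibles of degree 2 over GF(7).
None of them divide P (all give nonzero remainder).
No irreducible factor of degree ≤ 2 exists, so P is irreducible over GF(7).

Yes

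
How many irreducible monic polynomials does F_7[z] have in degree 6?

19544

x^(7^6) − x is the product of all monic irreducibles of degree dividing 6; Möbius inversion gives N = (1/6) Σ μ(6/d)·7^d.
Divisors of 6: 1, 2, 3, 6; μ(6/d) for each: 1, -1, -1, 1.
Σ = 7^1 − 7^2 − 7^3 + 7^6 = 117264.
N = 117264/6 = 19544.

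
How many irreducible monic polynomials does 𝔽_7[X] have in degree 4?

x^(7^4) − x is the product of all monic irreducibles of degree dividing 4; Möbius inversion gives N = (1/4) Σ μ(4/d)·7^d.
Divisors of 4: 1, 2, 4; μ(4/d) for each: 0, -1, 1.
Σ = − 7^2 + 7^4 = 2352.
N = 2352/4 = 588.

588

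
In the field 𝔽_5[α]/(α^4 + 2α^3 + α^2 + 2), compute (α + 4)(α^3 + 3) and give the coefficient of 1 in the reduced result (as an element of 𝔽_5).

0

Multiply in 𝔽_5[α]: (α + 4)·(α^3 + 3) = α^4 + 4α^3 + 3α + 2.
Reduce using α^4 ≡ 3α^3 + 4α^2 + 3 (mod α^4 + 2α^3 + α^2 + 2).
Reduced: 2α^3 + 4α^2 + 3α.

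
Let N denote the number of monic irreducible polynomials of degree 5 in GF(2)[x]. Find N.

6

Gauss's count: N_{2}(5) = (1/5) Σ_{d|5} μ(5/d)·2^d.
Divisors of 5: 1, 5; μ(5/d) for each: -1, 1.
Σ = − 2^1 + 2^5 = 30.
N = 30/5 = 6.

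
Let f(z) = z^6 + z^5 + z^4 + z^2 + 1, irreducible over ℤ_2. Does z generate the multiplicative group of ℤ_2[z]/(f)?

|GF(2^6)^×| = 2^6 − 1 = 63. Prime factorization: 63 = 3^2·7.
f is primitive ⇔ z has order 63 in GF(2)[z]/(f), i.e. z^(63/q) ≠ 1 for each prime q | 63.
z^(21) mod f = 1
z^(9) mod f = z^3 + 1.
Since z^(21) = 1, the order of z divides 21 < 63; not primitive.

No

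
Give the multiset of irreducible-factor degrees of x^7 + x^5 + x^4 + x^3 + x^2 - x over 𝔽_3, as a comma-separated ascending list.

Write g(x) = x^7 + x^5 + x^4 + x^3 + x^2 - x.
Roots in 𝔽_3: g(0) = 0 → root; g(1) = 1; g(2) = 0 → root.
Linear factors from roots: (x), (x + 1).
Complete factorization: g(x) = (x)·(x + 1)·(x^2 + x - 1)·(x^3 + x^2 - x + 1).
Factor degrees with multiplicity: 1 + 1 + 2 + 3 = 7.

1, 1, 2, 3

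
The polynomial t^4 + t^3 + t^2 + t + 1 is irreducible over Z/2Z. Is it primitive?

No

Write f(t) = t^4 + t^3 + t^2 + t + 1.
|GF(2^4)^×| = 2^4 − 1 = 15. Prime factorization: 15 = 3·5.
f is primitive ⇔ t has order 15 in GF(2)[t]/(f), i.e. t^(15/q) ≠ 1 for each prime q | 15.
t^(5) mod f = 1
t^(3) mod f = t^3.
Since t^(5) = 1, the order of t divides 5 < 15; not primitive.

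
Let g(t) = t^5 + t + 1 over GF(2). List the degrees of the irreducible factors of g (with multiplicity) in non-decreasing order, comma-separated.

2, 3

Roots in GF(2): g(0) = 1; g(1) = 1.
Complete factorization: g(t) = (t^2 + t + 1)·(t^3 + t^2 + 1).
Factor degrees with multiplicity: 2 + 3 = 5.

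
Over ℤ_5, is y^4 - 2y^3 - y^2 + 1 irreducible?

Yes

Write g(y) = y^4 - 2y^3 - y^2 + 1.
Check for roots in ℤ_5: g(0) = 1; g(1) = 4; g(2) = 2; g(3) = 4; g(4) = 3.
No roots, so no linear factors.
Degree-2 irreducible divisors: test the 10 monic irreducibles of degree 2 over GF(5).
None of them divide g (all give nonzero remainder).
No irreducible factor of degree ≤ 2 exists, so g is irreducible over GF(5).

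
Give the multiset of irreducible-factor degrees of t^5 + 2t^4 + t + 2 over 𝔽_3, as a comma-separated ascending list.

Write g(t) = t^5 + 2t^4 + t + 2.
Roots in 𝔽_3: g(0) = 2; g(1) = 0 → root; g(2) = 2.
Linear factors from roots: (t + 2).
Complete factorization: g(t) = (t + 2)·(t^2 + t + 2)·(t^2 + 2t + 2).
Factor degrees with multiplicity: 1 + 2 + 2 = 5.

1, 2, 2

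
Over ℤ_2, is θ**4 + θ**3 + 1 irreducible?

Write g(θ) = θ**4 + θ**3 + 1.
Check for roots in ℤ_2: g(0) = 1; g(1) = 1.
No roots, so no linear factors.
Monic irreducibles of degree 2 over GF(2): θ**2 + θ + 1.
None of them divide g (all give nonzero remainder).
No irreducible factor of degree ≤ 2 exists, so g is irreducible over GF(2).

Yes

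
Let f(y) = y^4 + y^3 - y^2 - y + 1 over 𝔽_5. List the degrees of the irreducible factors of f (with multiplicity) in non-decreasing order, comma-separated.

Roots in 𝔽_5: f(0) = 1; f(1) = 1; f(2) = 4; f(3) = 2; f(4) = 1.
Complete factorization: f(y) = (y^4 + y^3 - y^2 - y + 1).
Factor degrees with multiplicity: 4 = 4.

4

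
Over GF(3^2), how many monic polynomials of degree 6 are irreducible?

88440

By the necklace-counting formula, N_9(6) = (1/6) Σ_{d|6} μ(6/d)·9^d.
Divisors of 6: 1, 2, 3, 6; μ(6/d) for each: 1, -1, -1, 1.
Σ = 9^1 − 9^2 − 9^3 + 9^6 = 530640.
N = 530640/6 = 88440.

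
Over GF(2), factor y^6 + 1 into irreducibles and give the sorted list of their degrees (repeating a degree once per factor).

Write g(y) = y^6 + 1.
Roots in GF(2): g(0) = 1; g(1) = 0 → root.
Linear factors from roots: (y + 1).
Complete factorization: g(y) = (y + 1)^2·(y^2 + y + 1)^2.
Factor degrees with multiplicity: 1 + 1 + 2 + 2 = 6.

1, 1, 2, 2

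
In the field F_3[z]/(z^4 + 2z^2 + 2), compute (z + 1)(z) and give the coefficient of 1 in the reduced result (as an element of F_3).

Multiply in F_3[z]: (z + 1)·(z) = z^2 + z.
Reduced: z^2 + z.

0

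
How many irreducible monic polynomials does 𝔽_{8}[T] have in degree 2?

By the necklace-counting formula, N_8(2) = (1/2) Σ_{d|2} μ(2/d)·8^d.
Divisors of 2: 1, 2; μ(2/d) for each: -1, 1.
Σ = − 8^1 + 8^2 = 56.
N = 56/2 = 28.

28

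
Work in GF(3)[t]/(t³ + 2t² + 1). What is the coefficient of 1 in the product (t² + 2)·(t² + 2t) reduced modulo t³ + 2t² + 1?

Multiply in GF(3)[t]: (t² + 2)·(t² + 2t) = t⁴ + 2t³ + 2t² + t.
Reduce using t³ ≡ t² + 2 (mod t³ + 2t² + 1).
Reduced: 2t².

0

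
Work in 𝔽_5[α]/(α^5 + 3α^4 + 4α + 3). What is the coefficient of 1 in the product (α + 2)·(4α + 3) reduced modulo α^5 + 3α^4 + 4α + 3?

1

Multiply in 𝔽_5[α]: (α + 2)·(4α + 3) = 4α^2 + α + 1.
Reduced: 4α^2 + α + 1.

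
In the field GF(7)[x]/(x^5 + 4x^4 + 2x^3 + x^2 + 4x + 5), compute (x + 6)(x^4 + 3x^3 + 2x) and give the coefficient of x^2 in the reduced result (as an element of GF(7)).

Multiply in GF(7)[x]: (x + 6)·(x^4 + 3x^3 + 2x) = x^5 + 2x^4 + 4x^3 + 2x^2 + 5x.
Reduce using x^5 ≡ 3x^4 + 5x^3 + 6x^2 + 3x + 2 (mod x^5 + 4x^4 + 2x^3 + x^2 + 4x + 5).
Reduced: 5x^4 + 2x^3 + x^2 + x + 2.

1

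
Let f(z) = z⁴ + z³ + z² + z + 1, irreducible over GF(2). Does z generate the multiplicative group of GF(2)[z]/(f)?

No

|GF(2^4)^×| = 2^4 − 1 = 15. Prime factorization: 15 = 3·5.
f is primitive ⇔ z has order 15 in GF(2)[z]/(f), i.e. z^(15/q) ≠ 1 for each prime q | 15.
z^(5) mod f = 1
z^(3) mod f = z³.
Since z^(5) = 1, the order of z divides 5 < 15; not primitive.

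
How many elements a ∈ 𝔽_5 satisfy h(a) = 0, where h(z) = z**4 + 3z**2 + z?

3

Evaluate at each of the 5 elements of 𝔽_5:
h(0) = 0 → root; h(1) = 0 → root; h(2) = 0 → root; h(3) = 1; h(4) = 3.
Roots: {0, 1, 2}.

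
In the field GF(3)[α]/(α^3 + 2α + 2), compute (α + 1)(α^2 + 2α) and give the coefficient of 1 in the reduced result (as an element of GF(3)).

1

Multiply in GF(3)[α]: (α + 1)·(α^2 + 2α) = α^3 + 2α.
Reduce using α^3 ≡ α + 1 (mod α^3 + 2α + 2).
Reduced: 1.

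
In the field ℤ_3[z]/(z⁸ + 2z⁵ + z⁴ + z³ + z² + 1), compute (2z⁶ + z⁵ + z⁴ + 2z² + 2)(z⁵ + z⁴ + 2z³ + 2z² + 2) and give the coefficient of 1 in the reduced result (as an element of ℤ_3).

Multiply in ℤ_3[z]: (2z⁶ + z⁵ + z⁴ + 2z² + 2)·(z⁵ + z⁴ + 2z³ + 2z² + 2) = 2z¹¹ + z⁸ + 2z⁶ + 2z⁵ + 2z⁴ + z³ + 2z² + 1.
Reduce using z⁸ ≡ z⁵ + 2z⁴ + 2z³ + 2z² + 2 (mod z⁸ + 2z⁵ + z⁴ + z³ + z² + 1).
Reduced: z⁷ + 2z⁴ + 2z³ + 2z² + 1.

1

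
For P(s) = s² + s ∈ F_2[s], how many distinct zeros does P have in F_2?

2

Evaluate at each of the 2 elements of F_2:
P(0) = 0 → root; P(1) = 0 → root.
Roots: {0, 1}.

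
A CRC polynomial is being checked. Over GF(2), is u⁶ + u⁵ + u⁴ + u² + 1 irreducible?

Write g(u) = u⁶ + u⁵ + u⁴ + u² + 1.
Check for roots in GF(2): g(0) = 1; g(1) = 1.
No roots, so no linear factors.
Monic irreducibles of degree 2 over GF(2): u² + u + 1.
None of them divide g (all give nonzero remainder).
Monic irreducibles of degree 3 over GF(2): u³ + u + 1, u³ + u² + 1.
None of them divide g (all give nonzero remainder).
No irreducible factor of degree ≤ 3 exists, so g is irreducible over GF(2).

Yes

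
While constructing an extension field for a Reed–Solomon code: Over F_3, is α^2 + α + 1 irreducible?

Write g(α) = α^2 + α + 1.
Check for roots in F_3: g(0) = 1; g(1) = 0 → root; g(2) = 1.
g(1) = 0, so (α − 1) divides g(α); g is reducible.

No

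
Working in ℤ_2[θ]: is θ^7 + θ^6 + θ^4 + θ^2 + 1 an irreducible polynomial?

Yes

Write m(θ) = θ^7 + θ^6 + θ^4 + θ^2 + 1.
Check for roots in ℤ_2: m(0) = 1; m(1) = 1.
No roots, so no linear factors.
Monic irreducibles of degree 2 over GF(2): θ^2 + θ + 1.
None of them divide m (all give nonzero remainder).
Monic irreducibles of degree 3 over GF(2): θ^3 + θ + 1, θ^3 + θ^2 + 1.
None of them divide m (all give nonzero remainder).
No irreducible factor of degree ≤ 3 exists, so m is irreducible over GF(2).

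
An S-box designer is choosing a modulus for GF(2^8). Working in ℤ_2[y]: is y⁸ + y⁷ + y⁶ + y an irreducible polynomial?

No

Write P(y) = y⁸ + y⁷ + y⁶ + y.
Check for roots in ℤ_2: P(0) = 0 → root; P(1) = 0 → root.
P(0) = 0, so (y) divides P(y); P is reducible.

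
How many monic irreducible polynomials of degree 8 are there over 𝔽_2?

30

By the necklace-counting formula, N_2(8) = (1/8) Σ_{d|8} μ(8/d)·2^d.
Divisors of 8: 1, 2, 4, 8; μ(8/d) for each: 0, 0, -1, 1.
Σ = − 2^4 + 2^8 = 240.
N = 240/8 = 30.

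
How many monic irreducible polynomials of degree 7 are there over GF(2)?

Gauss's count: N_{2}(7) = (1/7) Σ_{d|7} μ(7/d)·2^d.
Divisors of 7: 1, 7; μ(7/d) for each: -1, 1.
Σ = − 2^1 + 2^7 = 126.
N = 126/7 = 18.

18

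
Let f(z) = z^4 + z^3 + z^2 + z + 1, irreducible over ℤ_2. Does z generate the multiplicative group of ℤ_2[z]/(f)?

|GF(2^4)^×| = 2^4 − 1 = 15. Prime factorization: 15 = 3·5.
f is primitive ⇔ z has order 15 in GF(2)[z]/(f), i.e. z^(15/q) ≠ 1 for each prime q | 15.
z^(5) mod f = 1
z^(3) mod f = z^3.
Since z^(5) = 1, the order of z divides 5 < 15; not primitive.

No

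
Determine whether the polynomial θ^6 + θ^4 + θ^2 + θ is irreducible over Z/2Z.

No

Write h(θ) = θ^6 + θ^4 + θ^2 + θ.
Check for roots in Z/2Z: h(0) = 0 → root; h(1) = 0 → root.
h(0) = 0, so (θ) divides h(θ); h is reducible.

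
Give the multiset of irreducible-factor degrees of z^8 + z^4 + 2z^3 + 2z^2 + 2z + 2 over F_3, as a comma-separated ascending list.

Write g(z) = z^8 + z^4 + 2z^3 + 2z^2 + 2z + 2.
Roots in F_3: g(0) = 2; g(1) = 1; g(2) = 2.
Complete factorization: g(z) = (z^8 + z^4 + 2z^3 + 2z^2 + 2z + 2).
Factor degrees with multiplicity: 8 = 8.

8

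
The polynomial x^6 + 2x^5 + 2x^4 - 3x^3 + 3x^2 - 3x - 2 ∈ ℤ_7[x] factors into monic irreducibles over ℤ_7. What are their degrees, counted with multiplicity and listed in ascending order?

Write f(x) = x^6 + 2x^5 + 2x^4 - 3x^3 + 3x^2 - 3x - 2.
Linear factors from roots: (x - 1), (x - 2).
Complete factorization: f(x) = (x - 2)·(x - 1)·(x^4 - 2x^3 + x^2 - 3x - 1).
Factor degrees with multiplicity: 1 + 1 + 4 = 6.

1, 1, 4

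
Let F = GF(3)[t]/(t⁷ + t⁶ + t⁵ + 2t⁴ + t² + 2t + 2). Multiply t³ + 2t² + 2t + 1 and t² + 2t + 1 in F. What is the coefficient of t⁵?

1

Multiply in GF(3)[t]: (t³ + 2t² + 2t + 1)·(t² + 2t + 1) = t⁵ + t⁴ + t³ + t² + t + 1.
Reduced: t⁵ + t⁴ + t³ + t² + t + 1.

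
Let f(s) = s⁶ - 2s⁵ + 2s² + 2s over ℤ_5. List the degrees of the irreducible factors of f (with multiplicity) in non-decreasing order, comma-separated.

Roots in ℤ_5: f(0) = 0 → root; f(1) = 3; f(2) = 2; f(3) = 2; f(4) = 3.
Linear factors from roots: (s).
Complete factorization: f(s) = (s)·(s² + 2s - 1)·(s³ + s² - s - 2).
Factor degrees with multiplicity: 1 + 2 + 3 = 6.

1, 2, 3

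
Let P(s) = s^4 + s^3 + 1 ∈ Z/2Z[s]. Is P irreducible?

Check for roots in Z/2Z: P(0) = 1; P(1) = 1.
No roots, so no linear factors.
Monic irreducibles of degree 2 over GF(2): s^2 + s + 1.
None of them divide P (all give nonzero remainder).
No irreducible factor of degree ≤ 2 exists, so P is irreducible over GF(2).

Yes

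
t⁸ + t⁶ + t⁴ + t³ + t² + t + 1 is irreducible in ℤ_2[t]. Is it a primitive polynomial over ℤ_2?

Write f(t) = t⁸ + t⁶ + t⁴ + t³ + t² + t + 1.
|GF(2^8)^×| = 2^8 − 1 = 255. Prime factorization: 255 = 3·5·17.
f is primitive ⇔ t has order 255 in GF(2)[t]/(f), i.e. t^(255/q) ≠ 1 for each prime q | 255.
t^(85) mod f = t⁴ + t³ + t.
t^(51) mod f = t⁶ + t³.
t^(15) mod f = t⁶ + t + 1.
None equal 1, so t has full order 255; f is primitive.

Yes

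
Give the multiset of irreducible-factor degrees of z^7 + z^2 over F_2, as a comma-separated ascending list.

1, 1, 1, 4

Write g(z) = z^7 + z^2.
Roots in F_2: g(0) = 0 → root; g(1) = 0 → root.
Linear factors from roots: (z), (z + 1).
Complete factorization: g(z) = (z + 1)·(z)^2·(z^4 + z^3 + z^2 + z + 1).
Factor degrees with multiplicity: 1 + 1 + 1 + 4 = 7.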